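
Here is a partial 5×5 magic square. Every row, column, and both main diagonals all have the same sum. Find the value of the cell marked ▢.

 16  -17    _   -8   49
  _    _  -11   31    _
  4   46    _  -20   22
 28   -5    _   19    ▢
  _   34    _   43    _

-14

Column 4 is complete and sums to 65; that is the magic constant.
The remaining cell in row 1 is (1,3) = 65 − 40 = 25.
Using row 3: 4 + 46 + (-20) + 22 + ? → (3,3) = 65 − 52 = 13.
From column 2, 65 − (-17 + 46 + (-5) + 34) gives (2,2) = 7.
Using main diagonal: 16 + 7 + 13 + 19 + ? → (5,5) = 65 − 55 = 10.
Anti-diagonal: 49 + 31 + 13 + (-5) + ? = 65, so (5,1) = -23.
From row 5, 65 − (-23 + 34 + 43 + 10) gives (5,3) = 1.
Column 1 needs 65; the known cells sum to 25, so (2,1) = 40.
From column 3, 65 − (25 + (-11) + 13 + 1) gives (4,3) = 37.
The remaining cell in row 2 is (2,5) = 65 − 67 = -2.
Using row 4: 28 + (-5) + 37 + 19 + ? → (4,5) = 65 − 79 = -14.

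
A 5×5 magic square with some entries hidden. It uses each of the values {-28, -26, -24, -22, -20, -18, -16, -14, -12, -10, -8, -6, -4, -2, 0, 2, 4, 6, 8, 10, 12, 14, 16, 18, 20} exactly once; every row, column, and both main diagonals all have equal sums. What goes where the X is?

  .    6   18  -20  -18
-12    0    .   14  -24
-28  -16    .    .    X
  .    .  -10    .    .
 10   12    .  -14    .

20

The 25 entries sum to -100, so each line sums to -100/5 = -20.
Row 1 must total -20; the given cells sum to -14, so (1,1) = -6.
Using row 2: -12 + 0 + 14 + (-24) + ? → (2,3) = -20 − (-22) = 2.
Column 1 must total -20; the given cells sum to -36, so (4,1) = 16.
From column 2, -20 − (6 + 0 + (-16) + 12) gives (4,2) = -22.
Anti-diagonal must total -20; the given cells sum to -16, so (3,3) = -4.
Column 3 must total -20; the given cells sum to 6, so (5,3) = -26.
Row 5 needs -20; the known cells sum to -18, so (5,5) = -2.
From main diagonal, -20 − (-6 + 0 + (-4) + (-2)) gives (4,4) = -8.
The remaining cell in row 4 is (4,5) = -20 − (-24) = 4.
Using column 4: -20 + 14 + (-8) + (-14) + ? → (3,4) = -20 − (-28) = 8.
Using column 5: -18 + (-24) + 4 + (-2) + ? → (3,5) = -20 − (-40) = 20.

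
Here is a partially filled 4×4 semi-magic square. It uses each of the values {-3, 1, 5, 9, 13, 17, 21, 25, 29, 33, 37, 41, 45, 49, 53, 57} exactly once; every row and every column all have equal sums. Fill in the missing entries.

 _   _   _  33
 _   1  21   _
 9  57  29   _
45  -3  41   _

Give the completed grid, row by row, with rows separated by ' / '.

The 16 entries sum to 432, so each line sums to 432/4 = 108.
The remaining cell in row 3 is (3,4) = 108 − 95 = 13.
From row 4, 108 − (45 + (-3) + 41) gives (4,4) = 25.
The remaining cell in column 2 is (1,2) = 108 − 55 = 53.
The remaining cell in column 3 is (1,3) = 108 − 91 = 17.
Using column 4: 33 + 13 + 25 + ? → (2,4) = 108 − 71 = 37.
From row 1, 108 − (53 + 17 + 33) gives (1,1) = 5.
Using row 2: 1 + 21 + 37 + ? → (2,1) = 108 − 59 = 49.

5 53 17 33 / 49 1 21 37 / 9 57 29 13 / 45 -3 41 25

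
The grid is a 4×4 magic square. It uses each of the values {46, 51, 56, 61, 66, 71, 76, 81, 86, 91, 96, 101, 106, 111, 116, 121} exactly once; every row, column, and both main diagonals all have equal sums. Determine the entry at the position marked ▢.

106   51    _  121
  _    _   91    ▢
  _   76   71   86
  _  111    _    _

66

The 16 entries sum to 1336, so each line sums to 1336/4 = 334.
Row 1 must total 334; the given cells sum to 278, so (1,3) = 56.
Row 3 needs 334; the known cells sum to 233, so (3,1) = 101.
Column 2: 51 + 76 + 111 + ? = 334, so (2,2) = 96.
Column 3: 56 + 91 + 71 + ? = 334, so (4,3) = 116.
Main diagonal: 106 + 96 + 71 + ? = 334, so (4,4) = 61.
The remaining cell in anti-diagonal is (4,1) = 334 − 288 = 46.
Column 1 needs 334; the known cells sum to 253, so (2,1) = 81.
From column 4, 334 − (121 + 86 + 61) gives (2,4) = 66.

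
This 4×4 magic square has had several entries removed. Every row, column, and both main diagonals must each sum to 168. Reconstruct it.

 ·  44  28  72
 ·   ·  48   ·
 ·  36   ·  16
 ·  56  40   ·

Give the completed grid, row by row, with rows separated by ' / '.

24 44 28 72 / 68 32 48 20 / 64 36 52 16 / 12 56 40 60

From row 1, 168 − (44 + 28 + 72) gives (1,1) = 24.
The remaining cell in column 2 is (2,2) = 168 − 136 = 32.
From column 3, 168 − (28 + 48 + 40) gives (3,3) = 52.
From main diagonal, 168 − (24 + 32 + 52) gives (4,4) = 60.
The remaining cell in anti-diagonal is (4,1) = 168 − 156 = 12.
Row 3 must total 168; the given cells sum to 104, so (3,1) = 64.
The remaining cell in column 1 is (2,1) = 168 − 100 = 68.
Column 4: 72 + 16 + 60 + ? = 168, so (2,4) = 20.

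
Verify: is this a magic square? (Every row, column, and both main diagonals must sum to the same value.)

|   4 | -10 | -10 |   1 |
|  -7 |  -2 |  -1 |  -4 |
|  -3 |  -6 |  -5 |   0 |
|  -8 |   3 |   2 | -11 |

No — row 4 sums to -14 but row 1 sums to -15.

Row 1: 4 + (-10) + (-10) + 1 = -15.
Row 2: -7 + (-2) + (-1) + (-4) = -14.
Row 3: -3 + (-6) + (-5) + 0 = -14.
Row 4: -8 + 3 + 2 + (-11) = -14.
Column 1: 4 + (-7) + (-3) + (-8) = -14.
Column 2: -10 + (-2) + (-6) + 3 = -15.
Column 3: -10 + (-1) + (-5) + 2 = -14.
Column 4: 1 + (-4) + 0 + (-11) = -14.
Main diagonal: 4 + (-2) + (-5) + (-11) = -14.
Anti-diagonal: 1 + (-1) + (-6) + (-8) = -14.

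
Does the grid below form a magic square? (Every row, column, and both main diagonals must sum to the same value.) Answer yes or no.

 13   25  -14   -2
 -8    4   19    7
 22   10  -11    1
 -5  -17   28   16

Row 1: 13 + 25 + (-14) + (-2) = 22.
Row 2: -8 + 4 + 19 + 7 = 22.
Row 3: 22 + 10 + (-11) + 1 = 22.
Row 4: -5 + (-17) + 28 + 16 = 22.
Column 1: 13 + (-8) + 22 + (-5) = 22.
Column 2: 25 + 4 + 10 + (-17) = 22.
Column 3: -14 + 19 + (-11) + 28 = 22.
Column 4: -2 + 7 + 1 + 16 = 22.
Main diagonal: 13 + 4 + (-11) + 16 = 22.
Anti-diagonal: -2 + 19 + 10 + (-5) = 22.
All lines sum to 22.

Yes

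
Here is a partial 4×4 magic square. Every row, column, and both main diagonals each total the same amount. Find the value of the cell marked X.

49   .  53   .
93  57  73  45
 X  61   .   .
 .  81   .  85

Row 2 is complete and sums to 268; that is the magic constant.
Column 2 must total 268; the given cells sum to 199, so (1,2) = 69.
From main diagonal, 268 − (49 + 57 + 85) gives (3,3) = 77.
Row 1 needs 268; the known cells sum to 171, so (1,4) = 97.
The remaining cell in column 3 is (4,3) = 268 − 203 = 65.
The remaining cell in column 4 is (3,4) = 268 − 227 = 41.
Anti-diagonal must total 268; the given cells sum to 231, so (4,1) = 37.
The remaining cell in row 3 is (3,1) = 268 − 179 = 89.

89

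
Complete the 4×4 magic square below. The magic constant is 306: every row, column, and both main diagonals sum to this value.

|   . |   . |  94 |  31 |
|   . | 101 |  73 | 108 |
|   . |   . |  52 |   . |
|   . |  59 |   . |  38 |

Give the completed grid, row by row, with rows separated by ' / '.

Row 2 must total 306; the given cells sum to 282, so (2,1) = 24.
The remaining cell in column 3 is (4,3) = 306 − 219 = 87.
Using column 4: 31 + 108 + 38 + ? → (3,4) = 306 − 177 = 129.
From main diagonal, 306 − (101 + 52 + 38) gives (1,1) = 115.
Row 1 needs 306; the known cells sum to 240, so (1,2) = 66.
Row 4 needs 306; the known cells sum to 184, so (4,1) = 122.
Column 1 needs 306; the known cells sum to 261, so (3,1) = 45.
Using column 2: 66 + 101 + 59 + ? → (3,2) = 306 − 226 = 80.

115 66 94 31 / 24 101 73 108 / 45 80 52 129 / 122 59 87 38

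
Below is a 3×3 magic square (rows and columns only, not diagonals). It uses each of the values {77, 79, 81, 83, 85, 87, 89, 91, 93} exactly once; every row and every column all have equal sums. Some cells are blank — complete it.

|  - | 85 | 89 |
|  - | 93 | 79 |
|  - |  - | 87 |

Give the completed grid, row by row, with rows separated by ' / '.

The 9 entries sum to 765, so each line sums to 765/3 = 255.
From row 1, 255 − (85 + 89) gives (1,1) = 81.
From row 2, 255 − (93 + 79) gives (2,1) = 83.
From column 1, 255 − (81 + 83) gives (3,1) = 91.
Column 2: 85 + 93 + ? = 255, so (3,2) = 77.

81 85 89 / 83 93 79 / 91 77 87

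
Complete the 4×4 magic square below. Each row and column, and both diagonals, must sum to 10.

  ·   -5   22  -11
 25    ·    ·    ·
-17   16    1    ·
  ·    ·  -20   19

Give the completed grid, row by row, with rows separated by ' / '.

4 -5 22 -11 / 25 -14 7 -8 / -17 16 1 10 / -2 13 -20 19

The remaining cell in row 1 is (1,1) = 10 − 6 = 4.
The remaining cell in row 3 is (3,4) = 10 − 0 = 10.
Using column 1: 4 + 25 + (-17) + ? → (4,1) = 10 − 12 = -2.
From column 3, 10 − (22 + 1 + (-20)) gives (2,3) = 7.
The remaining cell in column 4 is (2,4) = 10 − 18 = -8.
Main diagonal: 4 + 1 + 19 + ? = 10, so (2,2) = -14.
Row 4: -2 + (-20) + 19 + ? = 10, so (4,2) = 13.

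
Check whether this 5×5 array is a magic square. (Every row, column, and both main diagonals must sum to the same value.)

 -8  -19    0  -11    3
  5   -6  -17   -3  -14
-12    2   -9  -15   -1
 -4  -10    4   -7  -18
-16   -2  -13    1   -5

Row 1: -8 + (-19) + 0 + (-11) + 3 = -35.
Row 2: 5 + (-6) + (-17) + (-3) + (-14) = -35.
Row 3: -12 + 2 + (-9) + (-15) + (-1) = -35.
Row 4: -4 + (-10) + 4 + (-7) + (-18) = -35.
Row 5: -16 + (-2) + (-13) + 1 + (-5) = -35.
Column 1: -8 + 5 + (-12) + (-4) + (-16) = -35.
Column 2: -19 + (-6) + 2 + (-10) + (-2) = -35.
Column 3: 0 + (-17) + (-9) + 4 + (-13) = -35.
Column 4: -11 + (-3) + (-15) + (-7) + 1 = -35.
Column 5: 3 + (-14) + (-1) + (-18) + (-5) = -35.
Main diagonal: -8 + (-6) + (-9) + (-7) + (-5) = -35.
Anti-diagonal: 3 + (-3) + (-9) + (-10) + (-16) = -35.
All lines sum to -35.

Yes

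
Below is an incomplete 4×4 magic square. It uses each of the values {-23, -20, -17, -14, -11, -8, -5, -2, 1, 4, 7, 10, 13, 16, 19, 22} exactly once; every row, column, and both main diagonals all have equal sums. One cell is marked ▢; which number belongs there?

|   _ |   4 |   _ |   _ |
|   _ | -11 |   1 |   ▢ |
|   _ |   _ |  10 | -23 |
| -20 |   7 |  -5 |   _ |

-14

The 16 entries sum to -8, so each line sums to -8/4 = -2.
Using row 4: -20 + 7 + (-5) + ? → (4,4) = -2 − (-18) = 16.
Using column 2: 4 + (-11) + 7 + ? → (3,2) = -2 − 0 = -2.
Using column 3: 1 + 10 + (-5) + ? → (1,3) = -2 − 6 = -8.
From main diagonal, -2 − (-11 + 10 + 16) gives (1,1) = -17.
Anti-diagonal must total -2; the given cells sum to -21, so (1,4) = 19.
Using row 3: -2 + 10 + (-23) + ? → (3,1) = -2 − (-15) = 13.
From column 1, -2 − (-17 + 13 + (-20)) gives (2,1) = 22.
Column 4 must total -2; the given cells sum to 12, so (2,4) = -14.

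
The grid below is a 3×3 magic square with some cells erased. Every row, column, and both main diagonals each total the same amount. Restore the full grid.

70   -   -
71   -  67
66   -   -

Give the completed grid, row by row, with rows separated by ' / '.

Column 1 is already complete: 70 + 71 + 66 = 207, so that is the magic constant.
Row 2: 71 + 67 + ? = 207, so (2,2) = 69.
Main diagonal needs 207; the known cells sum to 139, so (3,3) = 68.
Anti-diagonal must total 207; the given cells sum to 135, so (1,3) = 72.
Row 1 needs 207; the known cells sum to 142, so (1,2) = 65.
Using row 3: 66 + 68 + ? → (3,2) = 207 − 134 = 73.

70 65 72 / 71 69 67 / 66 73 68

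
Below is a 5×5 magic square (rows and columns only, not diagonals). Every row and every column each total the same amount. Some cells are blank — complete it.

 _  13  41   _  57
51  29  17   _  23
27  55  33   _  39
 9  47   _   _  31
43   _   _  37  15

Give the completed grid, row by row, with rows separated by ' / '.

35 13 41 19 57 / 51 29 17 45 23 / 27 55 33 11 39 / 9 47 25 53 31 / 43 21 49 37 15

Column 5 is already complete: 57 + 23 + 39 + 31 + 15 = 165, so that is the magic constant.
Row 2: 51 + 29 + 17 + 23 + ? = 165, so (2,4) = 45.
The remaining cell in row 3 is (3,4) = 165 − 154 = 11.
Using column 1: 51 + 27 + 9 + 43 + ? → (1,1) = 165 − 130 = 35.
Using column 2: 13 + 29 + 55 + 47 + ? → (5,2) = 165 − 144 = 21.
Using row 1: 35 + 13 + 41 + 57 + ? → (1,4) = 165 − 146 = 19.
From row 5, 165 − (43 + 21 + 37 + 15) gives (5,3) = 49.
Column 3 must total 165; the given cells sum to 140, so (4,3) = 25.
Using column 4: 19 + 45 + 11 + 37 + ? → (4,4) = 165 − 112 = 53.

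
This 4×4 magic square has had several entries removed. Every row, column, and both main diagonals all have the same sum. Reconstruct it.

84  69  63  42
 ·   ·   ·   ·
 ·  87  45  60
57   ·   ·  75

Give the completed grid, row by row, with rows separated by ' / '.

Row 1 is already complete: 84 + 69 + 63 + 42 = 258, so that is the magic constant.
From row 3, 258 − (87 + 45 + 60) gives (3,1) = 66.
The remaining cell in column 1 is (2,1) = 258 − 207 = 51.
From column 4, 258 − (42 + 60 + 75) gives (2,4) = 81.
Main diagonal: 84 + 45 + 75 + ? = 258, so (2,2) = 54.
Anti-diagonal must total 258; the given cells sum to 186, so (2,3) = 72.
Column 2 needs 258; the known cells sum to 210, so (4,2) = 48.
Column 3 must total 258; the given cells sum to 180, so (4,3) = 78.

84 69 63 42 / 51 54 72 81 / 66 87 45 60 / 57 48 78 75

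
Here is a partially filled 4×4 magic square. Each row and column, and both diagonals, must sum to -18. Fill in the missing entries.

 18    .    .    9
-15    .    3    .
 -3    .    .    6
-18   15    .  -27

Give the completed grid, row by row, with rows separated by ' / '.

Row 4 needs -18; the known cells sum to -30, so (4,3) = 12.
The remaining cell in column 4 is (2,4) = -18 − (-12) = -6.
Anti-diagonal needs -18; the known cells sum to -6, so (3,2) = -12.
From row 2, -18 − (-15 + 3 + (-6)) gives (2,2) = 0.
Row 3 needs -18; the known cells sum to -9, so (3,3) = -9.
From column 2, -18 − (0 + (-12) + 15) gives (1,2) = -21.
Column 3 must total -18; the given cells sum to 6, so (1,3) = -24.

18 -21 -24 9 / -15 0 3 -6 / -3 -12 -9 6 / -18 15 12 -27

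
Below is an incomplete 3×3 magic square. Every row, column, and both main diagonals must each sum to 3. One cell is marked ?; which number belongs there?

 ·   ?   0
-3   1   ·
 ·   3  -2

Row 2 must total 3; the given cells sum to -2, so (2,3) = 5.
The remaining cell in row 3 is (3,1) = 3 − 1 = 2.
Column 1: -3 + 2 + ? = 3, so (1,1) = 4.
Using column 2: 1 + 3 + ? → (1,2) = 3 − 4 = -1.

-1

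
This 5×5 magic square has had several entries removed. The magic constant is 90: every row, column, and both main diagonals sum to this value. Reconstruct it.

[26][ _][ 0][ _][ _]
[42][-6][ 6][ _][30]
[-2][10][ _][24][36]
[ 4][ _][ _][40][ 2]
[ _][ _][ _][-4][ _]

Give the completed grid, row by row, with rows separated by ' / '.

26 38 0 12 14 / 42 -6 6 18 30 / -2 10 22 24 36 / 4 16 28 40 2 / 20 32 34 -4 8

Row 2 needs 90; the known cells sum to 72, so (2,4) = 18.
Row 3 must total 90; the given cells sum to 68, so (3,3) = 22.
Column 1 needs 90; the known cells sum to 70, so (5,1) = 20.
The remaining cell in column 4 is (1,4) = 90 − 78 = 12.
Using main diagonal: 26 + (-6) + 22 + 40 + ? → (5,5) = 90 − 82 = 8.
From column 5, 90 − (30 + 36 + 2 + 8) gives (1,5) = 14.
Using anti-diagonal: 14 + 18 + 22 + 20 + ? → (4,2) = 90 − 74 = 16.
From row 1, 90 − (26 + 0 + 12 + 14) gives (1,2) = 38.
Row 4: 4 + 16 + 40 + 2 + ? = 90, so (4,3) = 28.
Using column 2: 38 + (-6) + 10 + 16 + ? → (5,2) = 90 − 58 = 32.
Using column 3: 0 + 6 + 22 + 28 + ? → (5,3) = 90 − 56 = 34.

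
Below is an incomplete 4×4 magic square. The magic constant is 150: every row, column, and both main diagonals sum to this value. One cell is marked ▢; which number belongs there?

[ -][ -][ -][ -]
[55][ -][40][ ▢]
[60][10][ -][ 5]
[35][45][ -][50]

The remaining cell in row 3 is (3,3) = 150 − 75 = 75.
Row 4: 35 + 45 + 50 + ? = 150, so (4,3) = 20.
From column 1, 150 − (55 + 60 + 35) gives (1,1) = 0.
Column 3: 40 + 75 + 20 + ? = 150, so (1,3) = 15.
The remaining cell in main diagonal is (2,2) = 150 − 125 = 25.
Anti-diagonal needs 150; the known cells sum to 85, so (1,4) = 65.
Row 1 must total 150; the given cells sum to 80, so (1,2) = 70.
Row 2 needs 150; the known cells sum to 120, so (2,4) = 30.

30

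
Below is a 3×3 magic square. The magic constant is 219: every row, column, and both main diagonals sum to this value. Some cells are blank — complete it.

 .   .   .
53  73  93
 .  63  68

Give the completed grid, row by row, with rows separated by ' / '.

The remaining cell in row 3 is (3,1) = 219 − 131 = 88.
The remaining cell in column 1 is (1,1) = 219 − 141 = 78.
Column 2 needs 219; the known cells sum to 136, so (1,2) = 83.
From column 3, 219 − (93 + 68) gives (1,3) = 58.

78 83 58 / 53 73 93 / 88 63 68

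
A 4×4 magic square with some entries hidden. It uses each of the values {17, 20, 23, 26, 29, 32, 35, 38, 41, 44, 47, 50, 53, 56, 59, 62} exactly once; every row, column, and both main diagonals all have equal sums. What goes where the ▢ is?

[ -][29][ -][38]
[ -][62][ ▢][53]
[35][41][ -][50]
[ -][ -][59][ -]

The 16 entries sum to 632, so each line sums to 632/4 = 158.
Row 3 must total 158; the given cells sum to 126, so (3,3) = 32.
Column 2 must total 158; the given cells sum to 132, so (4,2) = 26.
The remaining cell in column 4 is (4,4) = 158 − 141 = 17.
From main diagonal, 158 − (62 + 32 + 17) gives (1,1) = 47.
Using row 1: 47 + 29 + 38 + ? → (1,3) = 158 − 114 = 44.
Using row 4: 26 + 59 + 17 + ? → (4,1) = 158 − 102 = 56.
Column 1 needs 158; the known cells sum to 138, so (2,1) = 20.
Column 3 needs 158; the known cells sum to 135, so (2,3) = 23.

23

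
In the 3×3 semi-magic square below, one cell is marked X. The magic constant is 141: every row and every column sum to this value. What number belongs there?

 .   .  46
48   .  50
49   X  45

Using row 2: 48 + 50 + ? → (2,2) = 141 − 98 = 43.
Using row 3: 49 + 45 + ? → (3,2) = 141 − 94 = 47.

47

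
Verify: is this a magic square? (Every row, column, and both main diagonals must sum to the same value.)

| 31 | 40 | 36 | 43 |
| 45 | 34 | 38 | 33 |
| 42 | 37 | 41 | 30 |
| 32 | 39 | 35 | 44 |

Row 1: 31 + 40 + 36 + 43 = 150.
Row 2: 45 + 34 + 38 + 33 = 150.
Row 3: 42 + 37 + 41 + 30 = 150.
Row 4: 32 + 39 + 35 + 44 = 150.
Column 1: 31 + 45 + 42 + 32 = 150.
Column 2: 40 + 34 + 37 + 39 = 150.
Column 3: 36 + 38 + 41 + 35 = 150.
Column 4: 43 + 33 + 30 + 44 = 150.
Main diagonal: 31 + 34 + 41 + 44 = 150.
Anti-diagonal: 43 + 38 + 37 + 32 = 150.
All lines sum to 150.

Yes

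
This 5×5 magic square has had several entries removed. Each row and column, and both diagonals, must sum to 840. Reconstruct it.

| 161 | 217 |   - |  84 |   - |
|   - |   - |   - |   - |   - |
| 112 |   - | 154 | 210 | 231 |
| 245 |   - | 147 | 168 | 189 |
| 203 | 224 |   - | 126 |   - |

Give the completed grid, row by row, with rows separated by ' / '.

Row 3: 112 + 154 + 210 + 231 + ? = 840, so (3,2) = 133.
Row 4 must total 840; the given cells sum to 749, so (4,2) = 91.
The remaining cell in column 1 is (2,1) = 840 − 721 = 119.
Using column 2: 217 + 133 + 91 + 224 + ? → (2,2) = 840 − 665 = 175.
Column 4 needs 840; the known cells sum to 588, so (2,4) = 252.
Main diagonal needs 840; the known cells sum to 658, so (5,5) = 182.
Anti-diagonal must total 840; the given cells sum to 700, so (1,5) = 140.
Using row 1: 161 + 217 + 84 + 140 + ? → (1,3) = 840 − 602 = 238.
From row 5, 840 − (203 + 224 + 126 + 182) gives (5,3) = 105.
Using column 3: 238 + 154 + 147 + 105 + ? → (2,3) = 840 − 644 = 196.
The remaining cell in column 5 is (2,5) = 840 − 742 = 98.

161 217 238 84 140 / 119 175 196 252 98 / 112 133 154 210 231 / 245 91 147 168 189 / 203 224 105 126 182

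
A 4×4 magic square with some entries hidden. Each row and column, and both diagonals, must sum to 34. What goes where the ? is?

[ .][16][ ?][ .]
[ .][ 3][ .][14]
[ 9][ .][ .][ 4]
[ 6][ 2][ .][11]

Row 4 needs 34; the known cells sum to 19, so (4,3) = 15.
The remaining cell in column 2 is (3,2) = 34 − 21 = 13.
Column 4 must total 34; the given cells sum to 29, so (1,4) = 5.
The remaining cell in anti-diagonal is (2,3) = 34 − 24 = 10.
Using row 2: 3 + 10 + 14 + ? → (2,1) = 34 − 27 = 7.
Row 3 must total 34; the given cells sum to 26, so (3,3) = 8.
Column 1: 7 + 9 + 6 + ? = 34, so (1,1) = 12.
Using column 3: 10 + 8 + 15 + ? → (1,3) = 34 − 33 = 1.

1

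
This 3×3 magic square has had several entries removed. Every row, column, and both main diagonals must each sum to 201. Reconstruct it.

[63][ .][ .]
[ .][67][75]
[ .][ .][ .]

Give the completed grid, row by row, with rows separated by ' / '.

63 83 55 / 59 67 75 / 79 51 71

Using row 2: 67 + 75 + ? → (2,1) = 201 − 142 = 59.
From column 1, 201 − (63 + 59) gives (3,1) = 79.
Using main diagonal: 63 + 67 + ? → (3,3) = 201 − 130 = 71.
The remaining cell in anti-diagonal is (1,3) = 201 − 146 = 55.
From row 1, 201 − (63 + 55) gives (1,2) = 83.
From row 3, 201 − (79 + 71) gives (3,2) = 51.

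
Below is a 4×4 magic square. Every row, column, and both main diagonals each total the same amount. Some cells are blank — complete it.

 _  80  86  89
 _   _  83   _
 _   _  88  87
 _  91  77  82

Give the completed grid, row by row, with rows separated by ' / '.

Column 3 is already complete: 86 + 83 + 88 + 77 = 334, so that is the magic constant.
The remaining cell in row 1 is (1,1) = 334 − 255 = 79.
Row 4 must total 334; the given cells sum to 250, so (4,1) = 84.
Using column 4: 89 + 87 + 82 + ? → (2,4) = 334 − 258 = 76.
Using main diagonal: 79 + 88 + 82 + ? → (2,2) = 334 − 249 = 85.
The remaining cell in anti-diagonal is (3,2) = 334 − 256 = 78.
From row 2, 334 − (85 + 83 + 76) gives (2,1) = 90.
From row 3, 334 − (78 + 88 + 87) gives (3,1) = 81.

79 80 86 89 / 90 85 83 76 / 81 78 88 87 / 84 91 77 82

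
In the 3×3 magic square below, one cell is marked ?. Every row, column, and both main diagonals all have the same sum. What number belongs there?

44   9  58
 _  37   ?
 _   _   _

23

Row 1 is complete and sums to 111; that is the magic constant.
Column 2 must total 111; the given cells sum to 46, so (3,2) = 65.
Main diagonal: 44 + 37 + ? = 111, so (3,3) = 30.
Anti-diagonal needs 111; the known cells sum to 95, so (3,1) = 16.
Column 1 must total 111; the given cells sum to 60, so (2,1) = 51.
From column 3, 111 − (58 + 30) gives (2,3) = 23.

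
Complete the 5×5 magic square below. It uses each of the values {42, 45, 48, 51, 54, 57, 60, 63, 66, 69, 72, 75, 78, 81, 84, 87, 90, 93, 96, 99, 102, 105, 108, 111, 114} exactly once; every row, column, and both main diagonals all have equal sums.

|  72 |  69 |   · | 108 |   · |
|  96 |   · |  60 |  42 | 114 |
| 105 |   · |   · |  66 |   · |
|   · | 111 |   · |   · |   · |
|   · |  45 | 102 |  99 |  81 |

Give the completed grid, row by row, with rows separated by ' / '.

72 69 51 108 90 / 96 78 60 42 114 / 105 87 84 66 48 / 54 111 93 75 57 / 63 45 102 99 81

The 25 entries sum to 1950, so each line sums to 1950/5 = 390.
Row 2 must total 390; the given cells sum to 312, so (2,2) = 78.
Row 5 needs 390; the known cells sum to 327, so (5,1) = 63.
Column 1 must total 390; the given cells sum to 336, so (4,1) = 54.
Column 2 must total 390; the given cells sum to 303, so (3,2) = 87.
The remaining cell in column 4 is (4,4) = 390 − 315 = 75.
Using main diagonal: 72 + 78 + 75 + 81 + ? → (3,3) = 390 − 306 = 84.
The remaining cell in anti-diagonal is (1,5) = 390 − 300 = 90.
The remaining cell in row 1 is (1,3) = 390 − 339 = 51.
The remaining cell in row 3 is (3,5) = 390 − 342 = 48.
Column 3: 51 + 60 + 84 + 102 + ? = 390, so (4,3) = 93.
Column 5 must total 390; the given cells sum to 333, so (4,5) = 57.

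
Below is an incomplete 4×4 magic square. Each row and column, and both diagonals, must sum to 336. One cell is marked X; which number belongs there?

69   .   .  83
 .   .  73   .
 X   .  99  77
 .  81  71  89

75

Row 4 needs 336; the known cells sum to 241, so (4,1) = 95.
Column 3 needs 336; the known cells sum to 243, so (1,3) = 93.
From column 4, 336 − (83 + 77 + 89) gives (2,4) = 87.
Using main diagonal: 69 + 99 + 89 + ? → (2,2) = 336 − 257 = 79.
Using anti-diagonal: 83 + 73 + 95 + ? → (3,2) = 336 − 251 = 85.
Row 1: 69 + 93 + 83 + ? = 336, so (1,2) = 91.
Row 2: 79 + 73 + 87 + ? = 336, so (2,1) = 97.
Row 3 needs 336; the known cells sum to 261, so (3,1) = 75.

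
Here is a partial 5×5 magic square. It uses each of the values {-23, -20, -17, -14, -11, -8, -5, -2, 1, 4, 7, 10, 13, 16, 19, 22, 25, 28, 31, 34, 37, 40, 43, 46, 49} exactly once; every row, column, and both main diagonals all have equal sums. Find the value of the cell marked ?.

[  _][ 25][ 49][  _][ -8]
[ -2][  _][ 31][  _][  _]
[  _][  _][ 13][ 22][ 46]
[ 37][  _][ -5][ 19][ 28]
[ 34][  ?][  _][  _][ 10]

43

The 25 entries sum to 325, so each line sums to 325/5 = 65.
From row 4, 65 − (37 + (-5) + 19 + 28) gives (4,2) = -14.
Column 3 needs 65; the known cells sum to 88, so (5,3) = -23.
Using column 5: -8 + 46 + 28 + 10 + ? → (2,5) = 65 − 76 = -11.
The remaining cell in anti-diagonal is (2,4) = 65 − 25 = 40.
Row 2: -2 + 31 + 40 + (-11) + ? = 65, so (2,2) = 7.
The remaining cell in main diagonal is (1,1) = 65 − 49 = 16.
Row 1 needs 65; the known cells sum to 82, so (1,4) = -17.
From column 1, 65 − (16 + (-2) + 37 + 34) gives (3,1) = -20.
Column 4: -17 + 40 + 22 + 19 + ? = 65, so (5,4) = 1.
Using row 3: -20 + 13 + 22 + 46 + ? → (3,2) = 65 − 61 = 4.
Using row 5: 34 + (-23) + 1 + 10 + ? → (5,2) = 65 − 22 = 43.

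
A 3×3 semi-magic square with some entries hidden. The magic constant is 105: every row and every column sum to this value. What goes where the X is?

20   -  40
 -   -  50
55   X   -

35

From row 1, 105 − (20 + 40) gives (1,2) = 45.
The remaining cell in column 1 is (2,1) = 105 − 75 = 30.
Column 3: 40 + 50 + ? = 105, so (3,3) = 15.
Row 2 must total 105; the given cells sum to 80, so (2,2) = 25.
The remaining cell in row 3 is (3,2) = 105 − 70 = 35.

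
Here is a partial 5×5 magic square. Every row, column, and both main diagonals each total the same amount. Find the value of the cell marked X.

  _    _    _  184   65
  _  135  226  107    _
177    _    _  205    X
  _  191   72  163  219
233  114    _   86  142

Column 4 is complete and sums to 745; that is the magic constant.
Row 4 must total 745; the given cells sum to 645, so (4,1) = 100.
From row 5, 745 − (233 + 114 + 86 + 142) gives (5,3) = 170.
Anti-diagonal needs 745; the known cells sum to 596, so (3,3) = 149.
Column 3: 226 + 149 + 72 + 170 + ? = 745, so (1,3) = 128.
Using main diagonal: 135 + 149 + 163 + 142 + ? → (1,1) = 745 − 589 = 156.
Row 1: 156 + 128 + 184 + 65 + ? = 745, so (1,2) = 212.
Column 1 needs 745; the known cells sum to 666, so (2,1) = 79.
Using column 2: 212 + 135 + 191 + 114 + ? → (3,2) = 745 − 652 = 93.
Row 2: 79 + 135 + 226 + 107 + ? = 745, so (2,5) = 198.
Row 3 needs 745; the known cells sum to 624, so (3,5) = 121.

121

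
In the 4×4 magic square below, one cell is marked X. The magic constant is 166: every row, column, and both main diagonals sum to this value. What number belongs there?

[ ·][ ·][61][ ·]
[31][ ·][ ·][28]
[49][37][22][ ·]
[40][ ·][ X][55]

Row 3: 49 + 37 + 22 + ? = 166, so (3,4) = 58.
Column 1 needs 166; the known cells sum to 120, so (1,1) = 46.
From column 4, 166 − (28 + 58 + 55) gives (1,4) = 25.
Using main diagonal: 46 + 22 + 55 + ? → (2,2) = 166 − 123 = 43.
Anti-diagonal: 25 + 37 + 40 + ? = 166, so (2,3) = 64.
Row 1 must total 166; the given cells sum to 132, so (1,2) = 34.
Column 2 needs 166; the known cells sum to 114, so (4,2) = 52.
Using column 3: 61 + 64 + 22 + ? → (4,3) = 166 − 147 = 19.

19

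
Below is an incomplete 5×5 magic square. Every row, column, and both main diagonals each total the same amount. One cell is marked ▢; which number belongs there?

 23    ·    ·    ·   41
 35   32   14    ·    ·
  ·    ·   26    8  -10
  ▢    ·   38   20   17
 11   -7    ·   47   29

Main diagonal is complete and sums to 130; that is the magic constant.
Row 5: 11 + (-7) + 47 + 29 + ? = 130, so (5,3) = 50.
Column 3 must total 130; the given cells sum to 128, so (1,3) = 2.
The remaining cell in column 5 is (2,5) = 130 − 77 = 53.
Row 2 must total 130; the given cells sum to 134, so (2,4) = -4.
Column 4 needs 130; the known cells sum to 71, so (1,4) = 59.
Anti-diagonal must total 130; the given cells sum to 74, so (4,2) = 56.
The remaining cell in row 1 is (1,2) = 130 − 125 = 5.
Row 4 needs 130; the known cells sum to 131, so (4,1) = -1.

-1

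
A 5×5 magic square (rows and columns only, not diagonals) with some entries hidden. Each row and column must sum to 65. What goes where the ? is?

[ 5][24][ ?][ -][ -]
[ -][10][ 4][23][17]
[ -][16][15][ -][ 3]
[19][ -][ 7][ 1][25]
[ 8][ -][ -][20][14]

18

Row 2 needs 65; the known cells sum to 54, so (2,1) = 11.
Row 4 must total 65; the given cells sum to 52, so (4,2) = 13.
Column 1: 5 + 11 + 19 + 8 + ? = 65, so (3,1) = 22.
Column 2: 24 + 10 + 16 + 13 + ? = 65, so (5,2) = 2.
The remaining cell in column 5 is (1,5) = 65 − 59 = 6.
The remaining cell in row 3 is (3,4) = 65 − 56 = 9.
Using row 5: 8 + 2 + 20 + 14 + ? → (5,3) = 65 − 44 = 21.
The remaining cell in column 3 is (1,3) = 65 − 47 = 18.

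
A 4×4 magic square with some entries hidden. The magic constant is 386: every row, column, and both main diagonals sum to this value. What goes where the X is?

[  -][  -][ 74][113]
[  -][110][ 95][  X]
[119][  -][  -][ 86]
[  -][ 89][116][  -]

104

Column 3 needs 386; the known cells sum to 285, so (3,3) = 101.
From row 3, 386 − (119 + 101 + 86) gives (3,2) = 80.
Using column 2: 110 + 80 + 89 + ? → (1,2) = 386 − 279 = 107.
Using anti-diagonal: 113 + 95 + 80 + ? → (4,1) = 386 − 288 = 98.
The remaining cell in row 1 is (1,1) = 386 − 294 = 92.
Row 4 needs 386; the known cells sum to 303, so (4,4) = 83.
The remaining cell in column 1 is (2,1) = 386 − 309 = 77.
Column 4 needs 386; the known cells sum to 282, so (2,4) = 104.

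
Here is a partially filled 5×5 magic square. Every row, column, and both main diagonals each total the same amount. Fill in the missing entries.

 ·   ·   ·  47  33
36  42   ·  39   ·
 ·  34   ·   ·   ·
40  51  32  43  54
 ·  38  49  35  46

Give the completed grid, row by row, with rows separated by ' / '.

44 55 41 47 33 / 36 42 53 39 50 / 48 34 45 56 37 / 40 51 32 43 54 / 52 38 49 35 46

Row 4 is already complete: 40 + 51 + 32 + 43 + 54 = 220, so that is the magic constant.
Using row 5: 38 + 49 + 35 + 46 + ? → (5,1) = 220 − 168 = 52.
Column 2: 42 + 34 + 51 + 38 + ? = 220, so (1,2) = 55.
Column 4: 47 + 39 + 43 + 35 + ? = 220, so (3,4) = 56.
Anti-diagonal must total 220; the given cells sum to 175, so (3,3) = 45.
Main diagonal needs 220; the known cells sum to 176, so (1,1) = 44.
Row 1 needs 220; the known cells sum to 179, so (1,3) = 41.
Column 1 must total 220; the given cells sum to 172, so (3,1) = 48.
Column 3 needs 220; the known cells sum to 167, so (2,3) = 53.
Row 2 must total 220; the given cells sum to 170, so (2,5) = 50.
The remaining cell in row 3 is (3,5) = 220 − 183 = 37.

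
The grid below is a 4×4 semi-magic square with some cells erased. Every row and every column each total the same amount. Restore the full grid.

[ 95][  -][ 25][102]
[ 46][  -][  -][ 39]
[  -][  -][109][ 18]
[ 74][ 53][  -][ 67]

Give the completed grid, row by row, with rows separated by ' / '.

95 4 25 102 / 46 81 60 39 / 11 88 109 18 / 74 53 32 67

Column 4 is already complete: 102 + 39 + 18 + 67 = 226, so that is the magic constant.
Using row 1: 95 + 25 + 102 + ? → (1,2) = 226 − 222 = 4.
Row 4 must total 226; the given cells sum to 194, so (4,3) = 32.
Using column 1: 95 + 46 + 74 + ? → (3,1) = 226 − 215 = 11.
From column 3, 226 − (25 + 109 + 32) gives (2,3) = 60.
The remaining cell in row 2 is (2,2) = 226 − 145 = 81.
Row 3 needs 226; the known cells sum to 138, so (3,2) = 88.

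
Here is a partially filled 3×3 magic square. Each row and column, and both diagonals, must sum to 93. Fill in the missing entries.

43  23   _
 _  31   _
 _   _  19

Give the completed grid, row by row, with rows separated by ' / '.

Row 1: 43 + 23 + ? = 93, so (1,3) = 27.
Column 2 needs 93; the known cells sum to 54, so (3,2) = 39.
Column 3 must total 93; the given cells sum to 46, so (2,3) = 47.
Anti-diagonal: 27 + 31 + ? = 93, so (3,1) = 35.
From row 2, 93 − (31 + 47) gives (2,1) = 15.

43 23 27 / 15 31 47 / 35 39 19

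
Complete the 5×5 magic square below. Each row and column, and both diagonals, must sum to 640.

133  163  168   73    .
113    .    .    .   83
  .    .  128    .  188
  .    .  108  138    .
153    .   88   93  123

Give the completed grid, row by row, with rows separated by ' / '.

133 163 168 73 103 / 113 118 148 178 83 / 68 98 128 158 188 / 173 78 108 138 143 / 153 183 88 93 123

Row 1 needs 640; the known cells sum to 537, so (1,5) = 103.
From row 5, 640 − (153 + 88 + 93 + 123) gives (5,2) = 183.
From column 3, 640 − (168 + 128 + 108 + 88) gives (2,3) = 148.
Column 5: 103 + 83 + 188 + 123 + ? = 640, so (4,5) = 143.
Main diagonal: 133 + 128 + 138 + 123 + ? = 640, so (2,2) = 118.
Row 2 needs 640; the known cells sum to 462, so (2,4) = 178.
Using column 4: 73 + 178 + 138 + 93 + ? → (3,4) = 640 − 482 = 158.
Anti-diagonal: 103 + 178 + 128 + 153 + ? = 640, so (4,2) = 78.
Row 4: 78 + 108 + 138 + 143 + ? = 640, so (4,1) = 173.
Column 1 must total 640; the given cells sum to 572, so (3,1) = 68.
Column 2 needs 640; the known cells sum to 542, so (3,2) = 98.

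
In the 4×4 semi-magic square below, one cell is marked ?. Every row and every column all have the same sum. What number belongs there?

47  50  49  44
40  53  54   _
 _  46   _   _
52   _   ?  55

42

Row 1 is complete and sums to 190; that is the magic constant.
Row 2 needs 190; the known cells sum to 147, so (2,4) = 43.
The remaining cell in column 1 is (3,1) = 190 − 139 = 51.
Column 2: 50 + 53 + 46 + ? = 190, so (4,2) = 41.
Column 4 must total 190; the given cells sum to 142, so (3,4) = 48.
Row 3: 51 + 46 + 48 + ? = 190, so (3,3) = 45.
The remaining cell in row 4 is (4,3) = 190 − 148 = 42.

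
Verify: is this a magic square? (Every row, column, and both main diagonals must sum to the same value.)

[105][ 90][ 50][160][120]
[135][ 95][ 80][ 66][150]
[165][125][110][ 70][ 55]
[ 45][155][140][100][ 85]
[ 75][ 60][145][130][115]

No — row 5 sums to 525 but anti-diagonal sums to 526.

Row 1: 105 + 90 + 50 + 160 + 120 = 525.
Row 2: 135 + 95 + 80 + 66 + 150 = 526.
Row 3: 165 + 125 + 110 + 70 + 55 = 525.
Row 4: 45 + 155 + 140 + 100 + 85 = 525.
Row 5: 75 + 60 + 145 + 130 + 115 = 525.
Column 1: 105 + 135 + 165 + 45 + 75 = 525.
Column 2: 90 + 95 + 125 + 155 + 60 = 525.
Column 3: 50 + 80 + 110 + 140 + 145 = 525.
Column 4: 160 + 66 + 70 + 100 + 130 = 526.
Column 5: 120 + 150 + 55 + 85 + 115 = 525.
Main diagonal: 105 + 95 + 110 + 100 + 115 = 525.
Anti-diagonal: 120 + 66 + 110 + 155 + 75 = 526.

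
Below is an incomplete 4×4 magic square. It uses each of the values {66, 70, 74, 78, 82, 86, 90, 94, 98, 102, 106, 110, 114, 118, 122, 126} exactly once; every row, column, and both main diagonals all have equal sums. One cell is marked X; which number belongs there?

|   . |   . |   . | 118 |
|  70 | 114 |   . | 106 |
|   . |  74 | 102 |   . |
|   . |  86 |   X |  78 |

122

The 16 entries sum to 1536, so each line sums to 1536/4 = 384.
Row 2 must total 384; the given cells sum to 290, so (2,3) = 94.
From column 2, 384 − (114 + 74 + 86) gives (1,2) = 110.
Column 4 must total 384; the given cells sum to 302, so (3,4) = 82.
Main diagonal must total 384; the given cells sum to 294, so (1,1) = 90.
Anti-diagonal: 118 + 94 + 74 + ? = 384, so (4,1) = 98.
The remaining cell in row 1 is (1,3) = 384 − 318 = 66.
Using row 3: 74 + 102 + 82 + ? → (3,1) = 384 − 258 = 126.
From row 4, 384 − (98 + 86 + 78) gives (4,3) = 122.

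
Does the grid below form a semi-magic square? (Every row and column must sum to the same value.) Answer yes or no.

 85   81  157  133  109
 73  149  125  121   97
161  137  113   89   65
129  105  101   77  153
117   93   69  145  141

Row 1: 85 + 81 + 157 + 133 + 109 = 565.
Row 2: 73 + 149 + 125 + 121 + 97 = 565.
Row 3: 161 + 137 + 113 + 89 + 65 = 565.
Row 4: 129 + 105 + 101 + 77 + 153 = 565.
Row 5: 117 + 93 + 69 + 145 + 141 = 565.
Column 1: 85 + 73 + 161 + 129 + 117 = 565.
Column 2: 81 + 149 + 137 + 105 + 93 = 565.
Column 3: 157 + 125 + 113 + 101 + 69 = 565.
Column 4: 133 + 121 + 89 + 77 + 145 = 565.
Column 5: 109 + 97 + 65 + 153 + 141 = 565.
All lines sum to 565.

Yes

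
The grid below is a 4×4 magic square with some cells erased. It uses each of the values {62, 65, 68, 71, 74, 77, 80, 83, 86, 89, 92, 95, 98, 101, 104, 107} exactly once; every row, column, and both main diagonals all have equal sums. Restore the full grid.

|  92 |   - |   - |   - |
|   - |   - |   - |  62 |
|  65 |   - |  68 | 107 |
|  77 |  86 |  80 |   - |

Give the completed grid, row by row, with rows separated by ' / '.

92 71 101 74 / 104 83 89 62 / 65 98 68 107 / 77 86 80 95

The 16 entries sum to 1352, so each line sums to 1352/4 = 338.
Row 3 needs 338; the known cells sum to 240, so (3,2) = 98.
Row 4 needs 338; the known cells sum to 243, so (4,4) = 95.
The remaining cell in column 1 is (2,1) = 338 − 234 = 104.
Column 4 needs 338; the known cells sum to 264, so (1,4) = 74.
Main diagonal needs 338; the known cells sum to 255, so (2,2) = 83.
The remaining cell in anti-diagonal is (2,3) = 338 − 249 = 89.
Column 2: 83 + 98 + 86 + ? = 338, so (1,2) = 71.
Column 3 needs 338; the known cells sum to 237, so (1,3) = 101.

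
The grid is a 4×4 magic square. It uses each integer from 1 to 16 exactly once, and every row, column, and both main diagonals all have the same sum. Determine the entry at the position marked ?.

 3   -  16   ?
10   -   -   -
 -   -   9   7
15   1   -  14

2

The entries are 1 through 16, which sum to 136, so each line sums to 136/4 = 34.
From row 4, 34 − (15 + 1 + 14) gives (4,3) = 4.
The remaining cell in column 1 is (3,1) = 34 − 28 = 6.
Column 3 needs 34; the known cells sum to 29, so (2,3) = 5.
Using main diagonal: 3 + 9 + 14 + ? → (2,2) = 34 − 26 = 8.
Row 2: 10 + 8 + 5 + ? = 34, so (2,4) = 11.
The remaining cell in row 3 is (3,2) = 34 − 22 = 12.
Column 2 needs 34; the known cells sum to 21, so (1,2) = 13.
Column 4: 11 + 7 + 14 + ? = 34, so (1,4) = 2.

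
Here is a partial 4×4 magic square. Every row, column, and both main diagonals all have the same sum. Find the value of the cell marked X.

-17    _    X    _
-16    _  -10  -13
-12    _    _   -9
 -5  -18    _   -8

Column 1 is complete and sums to -50; that is the magic constant.
From row 2, -50 − (-16 + (-10) + (-13)) gives (2,2) = -11.
Row 4 must total -50; the given cells sum to -31, so (4,3) = -19.
The remaining cell in column 4 is (1,4) = -50 − (-30) = -20.
Main diagonal needs -50; the known cells sum to -36, so (3,3) = -14.
Anti-diagonal must total -50; the given cells sum to -35, so (3,2) = -15.
The remaining cell in column 2 is (1,2) = -50 − (-44) = -6.
Using column 3: -10 + (-14) + (-19) + ? → (1,3) = -50 − (-43) = -7.

-7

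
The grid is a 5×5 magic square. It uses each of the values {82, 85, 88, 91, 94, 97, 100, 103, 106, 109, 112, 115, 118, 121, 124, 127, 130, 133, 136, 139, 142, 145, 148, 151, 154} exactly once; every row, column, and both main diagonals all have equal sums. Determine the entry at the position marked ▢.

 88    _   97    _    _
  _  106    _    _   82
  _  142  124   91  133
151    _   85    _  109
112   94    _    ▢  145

103

The 25 entries sum to 2950, so each line sums to 2950/5 = 590.
Using row 3: 142 + 124 + 91 + 133 + ? → (3,1) = 590 − 490 = 100.
Column 1 needs 590; the known cells sum to 451, so (2,1) = 139.
Column 5: 82 + 133 + 109 + 145 + ? = 590, so (1,5) = 121.
Using main diagonal: 88 + 106 + 124 + 145 + ? → (4,4) = 590 − 463 = 127.
Row 4 must total 590; the given cells sum to 472, so (4,2) = 118.
Using column 2: 106 + 142 + 118 + 94 + ? → (1,2) = 590 − 460 = 130.
Anti-diagonal needs 590; the known cells sum to 475, so (2,4) = 115.
The remaining cell in row 1 is (1,4) = 590 − 436 = 154.
Row 2 must total 590; the given cells sum to 442, so (2,3) = 148.
The remaining cell in column 3 is (5,3) = 590 − 454 = 136.
Column 4 needs 590; the known cells sum to 487, so (5,4) = 103.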